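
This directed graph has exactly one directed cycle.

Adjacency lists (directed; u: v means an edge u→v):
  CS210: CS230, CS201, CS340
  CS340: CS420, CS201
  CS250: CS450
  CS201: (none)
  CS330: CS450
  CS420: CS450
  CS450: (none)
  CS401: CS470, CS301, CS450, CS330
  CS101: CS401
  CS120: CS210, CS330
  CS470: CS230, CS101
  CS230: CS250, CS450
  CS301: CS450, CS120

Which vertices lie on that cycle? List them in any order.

CS101, CS401, CS470

DFS with gray/black marking from CS101:
CS101 gray
  CS401 gray
    CS470 gray
      CS230 gray
        CS250 gray
          CS450 gray
          CS450 black
        CS250 black
        CS230→CS450: CS450 black — skip
      CS230 black
      CS470→CS101: CS101 is gray → back edge
Back edge closes the cycle CS101 → CS401 → CS470 → CS101; its vertices are {CS101, CS401, CS470}.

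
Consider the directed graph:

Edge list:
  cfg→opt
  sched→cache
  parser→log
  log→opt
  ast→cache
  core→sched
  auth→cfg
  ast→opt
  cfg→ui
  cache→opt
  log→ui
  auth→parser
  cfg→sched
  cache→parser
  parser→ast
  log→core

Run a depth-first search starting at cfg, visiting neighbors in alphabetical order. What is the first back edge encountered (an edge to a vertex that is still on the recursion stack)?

ast→cache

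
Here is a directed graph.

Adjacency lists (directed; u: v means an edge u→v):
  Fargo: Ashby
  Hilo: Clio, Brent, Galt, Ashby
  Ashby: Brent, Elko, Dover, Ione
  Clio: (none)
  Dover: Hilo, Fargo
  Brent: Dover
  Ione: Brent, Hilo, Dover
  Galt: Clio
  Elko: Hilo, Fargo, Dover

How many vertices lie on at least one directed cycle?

7

A vertex is on a directed cycle iff it belongs to a strongly connected component of size ≥ 2 (or has a self-loop).
The vertices on cycles are {Elko, Hilo, Ione, Ashby, Brent, Dover, Fargo} — 7 in total.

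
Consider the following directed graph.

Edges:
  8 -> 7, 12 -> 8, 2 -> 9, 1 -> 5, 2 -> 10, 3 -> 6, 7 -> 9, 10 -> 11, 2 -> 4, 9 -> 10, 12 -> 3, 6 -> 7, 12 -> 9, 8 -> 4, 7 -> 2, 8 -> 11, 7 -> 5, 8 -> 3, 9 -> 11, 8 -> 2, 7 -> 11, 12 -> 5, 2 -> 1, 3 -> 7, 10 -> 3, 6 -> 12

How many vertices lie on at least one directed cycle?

8

A vertex is on a directed cycle iff it belongs to a strongly connected component of size ≥ 2 (or has a self-loop).
The vertices on cycles are {2, 3, 6, 7, 8, 9, 10, 12} — 8 in total.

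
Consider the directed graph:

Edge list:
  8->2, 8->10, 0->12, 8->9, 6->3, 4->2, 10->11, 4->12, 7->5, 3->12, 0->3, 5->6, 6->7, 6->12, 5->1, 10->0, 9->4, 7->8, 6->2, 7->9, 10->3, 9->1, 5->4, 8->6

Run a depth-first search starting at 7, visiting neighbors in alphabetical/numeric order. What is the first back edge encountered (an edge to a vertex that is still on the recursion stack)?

6→7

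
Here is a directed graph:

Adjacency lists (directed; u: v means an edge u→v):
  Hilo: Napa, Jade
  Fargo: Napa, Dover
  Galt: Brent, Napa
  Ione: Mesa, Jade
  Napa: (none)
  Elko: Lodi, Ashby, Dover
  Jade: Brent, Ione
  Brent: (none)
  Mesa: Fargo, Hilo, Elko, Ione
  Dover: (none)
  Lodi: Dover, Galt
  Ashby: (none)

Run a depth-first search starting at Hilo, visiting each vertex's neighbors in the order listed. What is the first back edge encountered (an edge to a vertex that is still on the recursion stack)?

Mesa→Hilo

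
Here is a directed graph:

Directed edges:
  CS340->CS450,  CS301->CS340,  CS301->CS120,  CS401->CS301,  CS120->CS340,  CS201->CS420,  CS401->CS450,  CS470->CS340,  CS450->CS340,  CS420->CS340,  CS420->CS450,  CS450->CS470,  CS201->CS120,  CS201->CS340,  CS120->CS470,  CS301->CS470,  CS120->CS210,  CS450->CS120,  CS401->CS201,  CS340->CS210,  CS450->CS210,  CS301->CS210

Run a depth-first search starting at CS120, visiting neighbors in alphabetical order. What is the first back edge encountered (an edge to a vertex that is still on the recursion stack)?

DFS from CS120 (visiting neighbors in alphabetical order); mark gray on enter, black on exit:
CS120 gray
  CS210 gray
  CS210 black
  CS340 gray
    CS340→CS210: CS210 black — skip
    CS450 gray
      CS450→CS120: CS120 is gray → back edge
First back edge: CS450 → CS120.

CS450->CS120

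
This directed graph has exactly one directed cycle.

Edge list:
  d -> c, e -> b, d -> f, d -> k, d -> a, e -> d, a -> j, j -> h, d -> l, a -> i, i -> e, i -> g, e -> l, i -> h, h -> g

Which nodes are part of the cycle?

a, d, e, i

DFS with gray/black marking from e:
e gray
  b gray
  b black
  l gray
  l black
  d gray
    a gray
      j gray
        h gray
          g gray
          g black
        h black
      j black
      i gray
        i→e: e is gray → back edge
Back edge closes the cycle e → d → a → i → e; its vertices are {a, d, e, i}.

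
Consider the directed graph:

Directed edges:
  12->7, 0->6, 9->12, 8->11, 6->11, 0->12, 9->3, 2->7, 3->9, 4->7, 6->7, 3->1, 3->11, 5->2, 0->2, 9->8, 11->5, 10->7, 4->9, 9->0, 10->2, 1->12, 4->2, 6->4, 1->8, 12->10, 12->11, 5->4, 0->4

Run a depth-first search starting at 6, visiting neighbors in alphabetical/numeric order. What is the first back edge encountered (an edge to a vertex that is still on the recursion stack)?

0->4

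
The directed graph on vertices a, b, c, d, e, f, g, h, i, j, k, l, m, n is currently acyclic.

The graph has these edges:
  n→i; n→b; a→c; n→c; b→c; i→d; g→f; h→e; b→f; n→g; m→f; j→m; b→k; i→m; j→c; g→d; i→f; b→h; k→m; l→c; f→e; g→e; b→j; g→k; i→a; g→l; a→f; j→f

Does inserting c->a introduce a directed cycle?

Adding c→a creates a cycle iff a can already reach c.
Path from a: a → c.
So a → … → c → a is a cycle.

Yes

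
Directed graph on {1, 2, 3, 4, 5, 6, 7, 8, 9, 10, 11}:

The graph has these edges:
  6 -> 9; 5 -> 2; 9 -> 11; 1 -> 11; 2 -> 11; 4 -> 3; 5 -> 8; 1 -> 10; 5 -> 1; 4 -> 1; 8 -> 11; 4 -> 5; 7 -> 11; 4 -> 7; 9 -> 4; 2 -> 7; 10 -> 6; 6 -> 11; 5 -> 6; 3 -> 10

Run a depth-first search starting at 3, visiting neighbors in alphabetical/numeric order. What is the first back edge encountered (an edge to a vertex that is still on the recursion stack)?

DFS from 3 (visiting neighbors in alphabetical/numeric order); mark gray on enter, black on exit:
3 gray
  10 gray
    6 gray
      9 gray
        4 gray
          1 gray
            1→10: 10 is gray → back edge
First back edge: 1 → 10.

1→10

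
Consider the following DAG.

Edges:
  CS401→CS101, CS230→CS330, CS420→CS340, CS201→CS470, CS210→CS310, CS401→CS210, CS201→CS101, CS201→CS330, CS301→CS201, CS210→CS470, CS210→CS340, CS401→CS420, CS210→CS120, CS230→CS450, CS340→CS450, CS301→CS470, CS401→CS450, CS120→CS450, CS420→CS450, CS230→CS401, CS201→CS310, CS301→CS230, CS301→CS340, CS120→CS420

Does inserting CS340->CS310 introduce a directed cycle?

No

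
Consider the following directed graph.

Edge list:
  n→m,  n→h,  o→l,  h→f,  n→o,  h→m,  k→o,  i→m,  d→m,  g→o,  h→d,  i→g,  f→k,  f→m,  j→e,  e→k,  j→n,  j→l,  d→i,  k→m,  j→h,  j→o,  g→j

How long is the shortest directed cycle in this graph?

5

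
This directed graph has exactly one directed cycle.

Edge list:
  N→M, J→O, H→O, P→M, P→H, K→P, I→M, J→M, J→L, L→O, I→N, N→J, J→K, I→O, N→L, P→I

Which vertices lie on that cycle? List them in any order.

I, J, K, N, P

DFS with gray/black marking from P:
P gray
  M gray
  M black
  H gray
    O gray
    O black
  H black
  I gray
    I→M: M black — skip
    I→O: O black — skip
    N gray
      J gray
        J→M: M black — skip
        J→O: O black — skip
        K gray
          K→P: P is gray → back edge
Back edge closes the cycle P → I → N → J → K → P; its vertices are {I, J, K, N, P}.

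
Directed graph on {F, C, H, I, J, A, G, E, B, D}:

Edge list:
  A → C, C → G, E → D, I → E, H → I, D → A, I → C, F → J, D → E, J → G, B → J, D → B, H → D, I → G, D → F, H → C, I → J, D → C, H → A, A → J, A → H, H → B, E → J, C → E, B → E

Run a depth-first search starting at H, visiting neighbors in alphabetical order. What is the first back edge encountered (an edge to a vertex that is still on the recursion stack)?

D->A

DFS from H (visiting neighbors in alphabetical order); mark gray on enter, black on exit:
H gray
  A gray
    C gray
      E gray
        D gray
          D→A: A is gray → back edge
First back edge: D → A.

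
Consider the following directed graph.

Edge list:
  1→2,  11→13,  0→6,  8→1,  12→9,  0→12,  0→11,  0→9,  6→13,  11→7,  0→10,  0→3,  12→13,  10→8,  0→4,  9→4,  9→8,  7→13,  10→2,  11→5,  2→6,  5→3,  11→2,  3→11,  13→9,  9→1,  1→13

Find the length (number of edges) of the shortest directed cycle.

For each vertex v, BFS finds the shortest path from v back to v.
The shortest such closed walk is 9 → 1 → 13 → 9, length 3.

3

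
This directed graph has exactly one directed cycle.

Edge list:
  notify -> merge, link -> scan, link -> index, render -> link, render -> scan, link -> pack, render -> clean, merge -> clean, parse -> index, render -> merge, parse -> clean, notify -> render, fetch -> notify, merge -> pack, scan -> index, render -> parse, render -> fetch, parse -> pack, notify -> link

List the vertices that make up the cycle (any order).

DFS with gray/black marking from fetch:
fetch gray
  notify gray
    render gray
      parse gray
        clean gray
        clean black
        index gray
        index black
        pack gray
        pack black
      parse black
      merge gray
        merge→clean: clean black — skip
        merge→pack: pack black — skip
      merge black
      render→fetch: fetch is gray → back edge
Back edge closes the cycle fetch → notify → render → fetch; its vertices are {fetch, notify, render}.

fetch, notify, render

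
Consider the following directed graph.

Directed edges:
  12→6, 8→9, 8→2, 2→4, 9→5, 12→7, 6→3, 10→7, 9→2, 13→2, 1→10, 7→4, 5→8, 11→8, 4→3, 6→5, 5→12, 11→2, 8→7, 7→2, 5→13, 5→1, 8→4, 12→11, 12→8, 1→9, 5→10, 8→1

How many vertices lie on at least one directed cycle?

7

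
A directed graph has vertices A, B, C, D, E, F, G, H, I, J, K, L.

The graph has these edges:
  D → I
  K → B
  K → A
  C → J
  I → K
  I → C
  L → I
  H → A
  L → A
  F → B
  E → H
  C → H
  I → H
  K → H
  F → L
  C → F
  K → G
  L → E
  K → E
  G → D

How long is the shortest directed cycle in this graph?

For each vertex v, BFS finds the shortest path from v back to v.
The shortest such closed walk is F → L → I → C → F, length 4.

4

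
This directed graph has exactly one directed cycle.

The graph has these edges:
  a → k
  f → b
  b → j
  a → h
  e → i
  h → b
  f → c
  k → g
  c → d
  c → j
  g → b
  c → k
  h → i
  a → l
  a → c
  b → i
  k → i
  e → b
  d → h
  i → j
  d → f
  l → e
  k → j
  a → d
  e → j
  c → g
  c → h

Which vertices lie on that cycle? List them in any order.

c, d, f

DFS with gray/black marking from c:
c gray
  d gray
    f gray
      b gray
        i gray
          j gray
          j black
        i black
        b→j: j black — skip
      b black
      f→c: c is gray → back edge
Back edge closes the cycle c → d → f → c; its vertices are {c, d, f}.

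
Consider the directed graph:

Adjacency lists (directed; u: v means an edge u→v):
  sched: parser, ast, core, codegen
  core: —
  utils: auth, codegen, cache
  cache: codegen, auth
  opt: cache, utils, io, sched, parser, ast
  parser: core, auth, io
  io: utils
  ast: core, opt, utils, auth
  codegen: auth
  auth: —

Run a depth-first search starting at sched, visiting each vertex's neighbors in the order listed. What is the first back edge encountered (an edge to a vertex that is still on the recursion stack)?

opt->sched

DFS from sched (visiting each vertex's neighbors in the order listed); mark gray on enter, black on exit:
sched gray
  parser gray
    core gray
    core black
    auth gray
    auth black
    io gray
      utils gray
        utils→auth: auth black — skip
        codegen gray
          codegen→auth: auth black — skip
        codegen black
        cache gray
          cache→codegen: codegen black — skip
          cache→auth: auth black — skip
        cache black
      utils black
    io black
  parser black
  ast gray
    ast→core: core black — skip
    opt gray
      opt→cache: cache black — skip
      opt→utils: utils black — skip
      opt→io: io black — skip
      opt→sched: sched is gray → back edge
First back edge: opt → sched.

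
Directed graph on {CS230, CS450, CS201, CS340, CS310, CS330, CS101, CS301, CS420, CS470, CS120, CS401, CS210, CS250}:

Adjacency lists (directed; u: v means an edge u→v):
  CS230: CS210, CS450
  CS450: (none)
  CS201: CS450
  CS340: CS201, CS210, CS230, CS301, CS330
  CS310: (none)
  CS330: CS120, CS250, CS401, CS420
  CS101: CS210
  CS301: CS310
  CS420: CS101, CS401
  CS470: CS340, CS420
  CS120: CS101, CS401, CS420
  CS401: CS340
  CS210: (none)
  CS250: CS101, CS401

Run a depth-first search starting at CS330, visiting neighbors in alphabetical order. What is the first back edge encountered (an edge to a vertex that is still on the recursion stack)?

CS340→CS330

DFS from CS330 (visiting neighbors in alphabetical order); mark gray on enter, black on exit:
CS330 gray
  CS120 gray
    CS101 gray
      CS210 gray
      CS210 black
    CS101 black
    CS401 gray
      CS340 gray
        CS201 gray
          CS450 gray
          CS450 black
        CS201 black
        CS340→CS210: CS210 black — skip
        CS230 gray
          CS230→CS210: CS210 black — skip
          CS230→CS450: CS450 black — skip
        CS230 black
        CS301 gray
          CS310 gray
          CS310 black
        CS301 black
        CS340→CS330: CS330 is gray → back edge
First back edge: CS340 → CS330.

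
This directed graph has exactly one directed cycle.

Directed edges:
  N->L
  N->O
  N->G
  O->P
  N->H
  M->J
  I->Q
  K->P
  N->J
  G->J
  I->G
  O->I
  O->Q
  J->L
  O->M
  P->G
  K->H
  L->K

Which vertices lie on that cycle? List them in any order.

DFS with gray/black marking from L:
L gray
  K gray
    P gray
      G gray
        J gray
          J→L: L is gray → back edge
Back edge closes the cycle L → K → P → G → J → L; its vertices are {G, J, K, L, P}.

G, J, K, L, P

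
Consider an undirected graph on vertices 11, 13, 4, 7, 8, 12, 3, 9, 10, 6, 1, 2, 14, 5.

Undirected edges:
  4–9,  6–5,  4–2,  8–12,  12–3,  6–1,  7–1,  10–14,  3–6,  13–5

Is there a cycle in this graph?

DFS, tracking each vertex's parent; an edge to a visited non-parent vertex closes a cycle.
Start from 11:
visit 11 (parent –)
visit 13 (parent –)
  visit 5 (parent 13)
    visit 6 (parent 5)
      visit 3 (parent 6)
        visit 12 (parent 3)
          visit 8 (parent 12)
            8–12: parent, skip
          12–3: parent, skip
        3–6: parent, skip
      6–5: parent, skip
      visit 1 (parent 6)
        visit 7 (parent 1)
          7–1: parent, skip
        1–6: parent, skip
    5–13: parent, skip
visit 4 (parent –)
  visit 9 (parent 4)
    9–4: parent, skip
  visit 2 (parent 4)
    2–4: parent, skip
visit 10 (parent –)
  visit 14 (parent 10)
    14–10: parent, skip
No non-parent visited neighbor found — the graph is a forest.

No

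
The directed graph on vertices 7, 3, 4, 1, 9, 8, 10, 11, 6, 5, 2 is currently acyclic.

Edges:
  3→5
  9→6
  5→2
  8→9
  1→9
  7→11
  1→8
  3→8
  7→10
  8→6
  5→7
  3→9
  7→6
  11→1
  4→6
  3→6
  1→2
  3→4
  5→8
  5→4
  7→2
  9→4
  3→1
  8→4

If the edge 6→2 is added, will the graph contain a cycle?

Adding 6→2 creates a cycle iff 2 can already reach 6.
Explore from 2: no path reaches 6. The graph stays acyclic.

No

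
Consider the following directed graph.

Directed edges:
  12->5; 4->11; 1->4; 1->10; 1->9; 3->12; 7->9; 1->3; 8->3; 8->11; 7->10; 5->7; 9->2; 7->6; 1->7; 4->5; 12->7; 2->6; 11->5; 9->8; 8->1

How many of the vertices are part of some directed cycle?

9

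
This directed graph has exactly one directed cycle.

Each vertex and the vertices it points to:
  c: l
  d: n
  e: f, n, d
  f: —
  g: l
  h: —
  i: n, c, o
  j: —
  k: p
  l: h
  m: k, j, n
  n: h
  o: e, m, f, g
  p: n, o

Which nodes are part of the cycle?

k, m, o, p

DFS with gray/black marking from o:
o gray
  e gray
    f gray
    f black
    n gray
      h gray
      h black
    n black
    d gray
      d→n: n black — skip
    d black
  e black
  m gray
    k gray
      p gray
        p→n: n black — skip
        p→o: o is gray → back edge
Back edge closes the cycle o → m → k → p → o; its vertices are {k, m, o, p}.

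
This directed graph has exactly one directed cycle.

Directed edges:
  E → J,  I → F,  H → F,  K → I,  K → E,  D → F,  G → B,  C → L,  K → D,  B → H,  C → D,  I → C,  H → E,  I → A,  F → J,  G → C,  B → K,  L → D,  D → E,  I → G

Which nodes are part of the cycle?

DFS with gray/black marking from I:
I gray
  G gray
    B gray
      H gray
        E gray
          J gray
          J black
        E black
        F gray
          F→J: J black — skip
        F black
      H black
      K gray
        K→I: I is gray → back edge
Back edge closes the cycle I → G → B → K → I; its vertices are {B, G, I, K}.

B, G, I, K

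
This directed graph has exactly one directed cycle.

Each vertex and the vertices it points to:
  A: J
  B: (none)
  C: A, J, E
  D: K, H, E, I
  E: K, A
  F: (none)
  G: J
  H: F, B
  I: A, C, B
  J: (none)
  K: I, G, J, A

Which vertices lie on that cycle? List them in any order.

DFS with gray/black marking from K:
K gray
  I gray
    A gray
      J gray
      J black
    A black
    C gray
      C→A: A black — skip
      C→J: J black — skip
      E gray
        E→K: K is gray → back edge
Back edge closes the cycle K → I → C → E → K; its vertices are {C, E, I, K}.

C, E, I, K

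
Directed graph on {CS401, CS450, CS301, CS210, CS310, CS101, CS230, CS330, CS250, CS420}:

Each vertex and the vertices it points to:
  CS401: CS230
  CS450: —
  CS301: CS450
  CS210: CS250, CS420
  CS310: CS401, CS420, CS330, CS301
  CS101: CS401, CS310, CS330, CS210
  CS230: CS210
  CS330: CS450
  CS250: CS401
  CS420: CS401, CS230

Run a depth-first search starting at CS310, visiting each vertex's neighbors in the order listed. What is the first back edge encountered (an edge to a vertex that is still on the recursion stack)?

CS250->CS401

DFS from CS310 (visiting each vertex's neighbors in the order listed); mark gray on enter, black on exit:
CS310 gray
  CS401 gray
    CS230 gray
      CS210 gray
        CS250 gray
          CS250→CS401: CS401 is gray → back edge
First back edge: CS250 → CS401.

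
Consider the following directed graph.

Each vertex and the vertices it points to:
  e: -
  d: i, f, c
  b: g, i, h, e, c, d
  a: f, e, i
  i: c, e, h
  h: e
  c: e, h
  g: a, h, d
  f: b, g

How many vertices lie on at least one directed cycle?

5

A vertex is on a directed cycle iff it belongs to a strongly connected component of size ≥ 2 (or has a self-loop).
The vertices on cycles are {a, b, d, f, g} — 5 in total.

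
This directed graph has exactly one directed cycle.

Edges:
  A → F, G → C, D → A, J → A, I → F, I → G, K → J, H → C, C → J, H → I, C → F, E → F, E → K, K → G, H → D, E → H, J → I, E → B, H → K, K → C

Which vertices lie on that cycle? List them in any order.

C, G, I, J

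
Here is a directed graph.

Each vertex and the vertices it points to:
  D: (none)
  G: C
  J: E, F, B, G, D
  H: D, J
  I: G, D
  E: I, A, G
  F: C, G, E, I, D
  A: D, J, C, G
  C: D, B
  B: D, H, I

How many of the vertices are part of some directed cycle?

9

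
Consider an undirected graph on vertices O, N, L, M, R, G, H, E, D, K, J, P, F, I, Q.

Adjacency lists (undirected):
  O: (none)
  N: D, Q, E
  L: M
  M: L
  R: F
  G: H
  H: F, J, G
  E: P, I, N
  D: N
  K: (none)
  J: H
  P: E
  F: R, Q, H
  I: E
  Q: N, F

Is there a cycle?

No

DFS, tracking each vertex's parent; an edge to a visited non-parent vertex closes a cycle.
Start from I:
visit I (parent –)
  visit E (parent I)
    visit P (parent E)
      P–E: parent, skip
    E–I: parent, skip
    visit N (parent E)
      visit D (parent N)
        D–N: parent, skip
      visit Q (parent N)
        Q–N: parent, skip
        visit F (parent Q)
          visit R (parent F)
            R–F: parent, skip
          F–Q: parent, skip
          visit H (parent F)
            H–F: parent, skip
            visit J (parent H)
              J–H: parent, skip
            visit G (parent H)
              G–H: parent, skip
      N–E: parent, skip
visit O (parent –)
visit L (parent –)
  visit M (parent L)
    M–L: parent, skip
visit K (parent –)
No non-parent visited neighbor found — the graph is a forest.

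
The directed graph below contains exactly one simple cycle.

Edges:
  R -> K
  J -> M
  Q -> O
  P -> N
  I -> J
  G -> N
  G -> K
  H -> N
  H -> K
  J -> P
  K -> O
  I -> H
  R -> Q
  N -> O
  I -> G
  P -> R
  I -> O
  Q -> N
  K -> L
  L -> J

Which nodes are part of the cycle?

DFS with gray/black marking from J:
J gray
  M gray
  M black
  P gray
    N gray
      O gray
      O black
    N black
    R gray
      K gray
        L gray
          L→J: J is gray → back edge
Back edge closes the cycle J → P → R → K → L → J; its vertices are {J, K, L, P, R}.

J, K, L, P, R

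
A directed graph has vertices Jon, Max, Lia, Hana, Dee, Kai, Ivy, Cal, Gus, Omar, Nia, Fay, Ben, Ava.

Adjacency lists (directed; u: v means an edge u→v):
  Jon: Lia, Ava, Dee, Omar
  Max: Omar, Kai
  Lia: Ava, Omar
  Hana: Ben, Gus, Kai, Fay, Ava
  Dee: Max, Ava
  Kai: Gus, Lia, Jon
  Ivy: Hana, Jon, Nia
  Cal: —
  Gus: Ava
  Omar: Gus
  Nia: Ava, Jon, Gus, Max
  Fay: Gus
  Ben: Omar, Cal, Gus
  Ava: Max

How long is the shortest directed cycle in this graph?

4

For each vertex v, BFS finds the shortest path from v back to v.
The shortest such closed walk is Kai → Jon → Dee → Max → Kai, length 4.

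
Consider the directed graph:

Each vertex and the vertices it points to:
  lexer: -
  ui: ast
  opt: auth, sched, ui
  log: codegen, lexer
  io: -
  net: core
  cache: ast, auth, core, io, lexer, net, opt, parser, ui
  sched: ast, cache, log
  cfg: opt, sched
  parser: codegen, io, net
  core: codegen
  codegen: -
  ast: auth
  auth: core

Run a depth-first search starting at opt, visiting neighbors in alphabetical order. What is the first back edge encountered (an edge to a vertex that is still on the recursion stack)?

DFS from opt (visiting neighbors in alphabetical order); mark gray on enter, black on exit:
opt gray
  auth gray
    core gray
      codegen gray
      codegen black
    core black
  auth black
  sched gray
    ast gray
      ast→auth: auth black — skip
    ast black
    cache gray
      cache→ast: ast black — skip
      cache→auth: auth black — skip
      cache→core: core black — skip
      io gray
      io black
      lexer gray
      lexer black
      net gray
        net→core: core black — skip
      net black
      cache→opt: opt is gray → back edge
First back edge: cache → opt.

cache→opt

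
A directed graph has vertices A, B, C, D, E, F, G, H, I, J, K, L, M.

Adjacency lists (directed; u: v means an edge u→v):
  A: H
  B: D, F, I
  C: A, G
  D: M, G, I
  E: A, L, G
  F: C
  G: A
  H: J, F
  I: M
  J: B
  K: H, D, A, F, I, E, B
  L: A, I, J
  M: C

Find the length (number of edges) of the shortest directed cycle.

For each vertex v, BFS finds the shortest path from v back to v.
The shortest such closed walk is H → F → C → A → H, length 4.

4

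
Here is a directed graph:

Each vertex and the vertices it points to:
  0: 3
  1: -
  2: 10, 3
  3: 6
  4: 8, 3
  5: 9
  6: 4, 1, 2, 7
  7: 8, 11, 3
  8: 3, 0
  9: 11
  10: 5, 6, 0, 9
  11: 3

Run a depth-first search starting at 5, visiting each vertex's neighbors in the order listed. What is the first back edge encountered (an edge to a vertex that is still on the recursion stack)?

DFS from 5 (visiting each vertex's neighbors in the order listed); mark gray on enter, black on exit:
5 gray
  9 gray
    11 gray
      3 gray
        6 gray
          4 gray
            8 gray
              8→3: 3 is gray → back edge
First back edge: 8 → 3.

8→3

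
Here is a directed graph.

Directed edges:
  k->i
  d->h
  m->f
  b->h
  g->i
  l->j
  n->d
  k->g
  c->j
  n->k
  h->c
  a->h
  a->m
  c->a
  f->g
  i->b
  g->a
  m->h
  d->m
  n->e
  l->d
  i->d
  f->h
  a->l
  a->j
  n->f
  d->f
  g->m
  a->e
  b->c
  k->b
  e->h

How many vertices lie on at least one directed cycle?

A vertex is on a directed cycle iff it belongs to a strongly connected component of size ≥ 2 (or has a self-loop).
The vertices on cycles are {a, b, c, d, e, f, g, h, i, l, m} — 11 in total.

11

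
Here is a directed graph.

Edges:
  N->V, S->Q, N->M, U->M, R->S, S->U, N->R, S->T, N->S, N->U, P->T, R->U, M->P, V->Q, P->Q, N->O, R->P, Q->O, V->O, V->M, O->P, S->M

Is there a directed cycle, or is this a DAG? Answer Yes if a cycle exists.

Yes

DFS with white/gray/black marking, starting from Q:
Q gray
  O gray
    P gray
      T gray
      T black
      P→Q: Q is gray → back edge
Back edge found, so a cycle exists: Q → O → P → Q.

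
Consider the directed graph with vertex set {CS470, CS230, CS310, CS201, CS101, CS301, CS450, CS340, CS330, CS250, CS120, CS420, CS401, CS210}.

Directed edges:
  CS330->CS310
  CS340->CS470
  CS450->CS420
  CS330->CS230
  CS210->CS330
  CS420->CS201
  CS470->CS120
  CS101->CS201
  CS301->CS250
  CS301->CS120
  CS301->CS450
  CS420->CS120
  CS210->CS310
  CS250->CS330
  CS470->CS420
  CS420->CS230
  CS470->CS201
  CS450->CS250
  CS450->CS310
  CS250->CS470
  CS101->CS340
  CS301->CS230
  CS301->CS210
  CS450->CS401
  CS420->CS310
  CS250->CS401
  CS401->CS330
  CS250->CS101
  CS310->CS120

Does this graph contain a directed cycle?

DFS with white/gray/black marking, starting from CS310:
CS310 gray
  CS120 gray
  CS120 black
CS310 black
CS470 gray
  CS420 gray
    CS420→CS310: CS310 black — skip
    CS230 gray
    CS230 black
    CS420→CS120: CS120 black — skip
    CS201 gray
    CS201 black
  CS420 black
  CS470→CS201: CS201 black — skip
  CS470→CS120: CS120 black — skip
CS470 black
CS101 gray
  CS101→CS201: CS201 black — skip
  CS340 gray
    CS340→CS470: CS470 black — skip
  CS340 black
CS101 black
CS301 gray
  CS450 gray
    CS250 gray
      CS250→CS101: CS101 black — skip
      CS250→CS470: CS470 black — skip
      CS401 gray
        CS330 gray
          CS330→CS230: CS230 black — skip
          CS330→CS310: CS310 black — skip
        CS330 black
      CS401 black
      CS250→CS330: CS330 black — skip
    CS250 black
    CS450→CS420: CS420 black — skip
    CS450→CS310: CS310 black — skip
    CS450→CS401: CS401 black — skip
  CS450 black
  CS210 gray
    CS210→CS330: CS330 black — skip
    CS210→CS310: CS310 black — skip
  CS210 black
  CS301→CS250: CS250 black — skip
  CS301→CS120: CS120 black — skip
  CS301→CS230: CS230 black — skip
CS301 black
Every edge goes to a white or black vertex — no back edge, so the graph is acyclic.

No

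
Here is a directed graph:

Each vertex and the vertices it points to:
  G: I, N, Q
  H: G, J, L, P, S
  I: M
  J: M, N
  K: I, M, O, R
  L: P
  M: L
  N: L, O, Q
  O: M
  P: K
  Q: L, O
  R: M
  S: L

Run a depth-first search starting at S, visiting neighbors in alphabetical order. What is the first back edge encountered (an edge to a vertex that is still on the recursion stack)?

M→L

DFS from S (visiting neighbors in alphabetical order); mark gray on enter, black on exit:
S gray
  L gray
    P gray
      K gray
        I gray
          M gray
            M→L: L is gray → back edge
First back edge: M → L.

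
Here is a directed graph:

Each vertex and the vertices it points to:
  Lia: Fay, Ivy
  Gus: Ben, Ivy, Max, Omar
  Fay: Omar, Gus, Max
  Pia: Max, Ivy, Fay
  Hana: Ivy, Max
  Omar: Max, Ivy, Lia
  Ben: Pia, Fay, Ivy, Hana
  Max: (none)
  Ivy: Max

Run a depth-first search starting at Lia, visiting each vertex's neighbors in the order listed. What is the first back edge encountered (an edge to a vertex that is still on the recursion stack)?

DFS from Lia (visiting each vertex's neighbors in the order listed); mark gray on enter, black on exit:
Lia gray
  Fay gray
    Omar gray
      Max gray
      Max black
      Ivy gray
        Ivy→Max: Max black — skip
      Ivy black
      Omar→Lia: Lia is gray → back edge
First back edge: Omar → Lia.

Omar→Lia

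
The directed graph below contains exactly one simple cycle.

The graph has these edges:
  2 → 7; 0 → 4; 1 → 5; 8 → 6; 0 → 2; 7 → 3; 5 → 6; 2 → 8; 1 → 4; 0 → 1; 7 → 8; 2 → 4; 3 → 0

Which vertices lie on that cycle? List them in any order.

0, 2, 3, 7

DFS with gray/black marking from 0:
0 gray
  2 gray
    8 gray
      6 gray
      6 black
    8 black
    7 gray
      7→8: 8 black — skip
      3 gray
        3→0: 0 is gray → back edge
Back edge closes the cycle 0 → 2 → 7 → 3 → 0; its vertices are {0, 2, 3, 7}.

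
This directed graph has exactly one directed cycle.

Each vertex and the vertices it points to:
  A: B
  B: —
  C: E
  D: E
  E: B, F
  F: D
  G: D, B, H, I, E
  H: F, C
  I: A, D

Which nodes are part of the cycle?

D, E, F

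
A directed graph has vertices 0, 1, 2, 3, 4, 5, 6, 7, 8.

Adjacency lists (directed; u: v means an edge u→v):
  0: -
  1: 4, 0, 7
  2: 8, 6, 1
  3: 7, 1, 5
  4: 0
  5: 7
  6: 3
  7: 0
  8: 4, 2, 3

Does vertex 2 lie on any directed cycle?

Yes

2 is on a cycle iff 2 can reach itself via ≥1 edge.
2 → 8 → 2 — yes.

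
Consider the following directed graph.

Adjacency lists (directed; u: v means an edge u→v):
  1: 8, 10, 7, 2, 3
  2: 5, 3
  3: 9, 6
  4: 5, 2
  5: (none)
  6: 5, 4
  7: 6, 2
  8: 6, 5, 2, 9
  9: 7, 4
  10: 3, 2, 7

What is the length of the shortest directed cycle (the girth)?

4

For each vertex v, BFS finds the shortest path from v back to v.
The shortest such closed walk is 9 → 4 → 2 → 3 → 9, length 4.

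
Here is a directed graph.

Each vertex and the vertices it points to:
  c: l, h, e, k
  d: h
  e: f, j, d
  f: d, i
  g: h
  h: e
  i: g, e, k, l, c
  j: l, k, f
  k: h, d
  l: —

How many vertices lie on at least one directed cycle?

A vertex is on a directed cycle iff it belongs to a strongly connected component of size ≥ 2 (or has a self-loop).
The vertices on cycles are {c, d, e, f, g, h, i, j, k} — 9 in total.

9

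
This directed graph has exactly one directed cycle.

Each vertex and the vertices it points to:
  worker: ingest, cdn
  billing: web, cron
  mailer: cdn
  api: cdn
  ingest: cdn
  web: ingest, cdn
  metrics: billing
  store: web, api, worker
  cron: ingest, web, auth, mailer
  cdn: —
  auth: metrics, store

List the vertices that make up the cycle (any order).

DFS with gray/black marking from auth:
auth gray
  metrics gray
    billing gray
      web gray
        ingest gray
          cdn gray
          cdn black
        ingest black
        web→cdn: cdn black — skip
      web black
      cron gray
        cron→ingest: ingest black — skip
        cron→web: web black — skip
        cron→auth: auth is gray → back edge
Back edge closes the cycle auth → metrics → billing → cron → auth; its vertices are {auth, cron, billing, metrics}.

auth, cron, billing, metrics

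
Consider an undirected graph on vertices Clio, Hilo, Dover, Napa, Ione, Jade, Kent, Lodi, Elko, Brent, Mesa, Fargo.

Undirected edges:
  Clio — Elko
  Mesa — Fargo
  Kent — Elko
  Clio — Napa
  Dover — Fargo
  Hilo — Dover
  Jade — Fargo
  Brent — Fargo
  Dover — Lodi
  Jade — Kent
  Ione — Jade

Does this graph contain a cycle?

No

DFS, tracking each vertex's parent; an edge to a visited non-parent vertex closes a cycle.
Start from Ione:
visit Ione (parent –)
  visit Jade (parent Ione)
    visit Kent (parent Jade)
      Kent–Jade: parent, skip
      visit Elko (parent Kent)
        visit Clio (parent Elko)
          visit Napa (parent Clio)
            Napa–Clio: parent, skip
          Clio–Elko: parent, skip
        Elko–Kent: parent, skip
    Jade–Ione: parent, skip
    visit Fargo (parent Jade)
      visit Mesa (parent Fargo)
        Mesa–Fargo: parent, skip
      visit Brent (parent Fargo)
        Brent–Fargo: parent, skip
      Fargo–Jade: parent, skip
      visit Dover (parent Fargo)
        visit Hilo (parent Dover)
          Hilo–Dover: parent, skip
        Dover–Fargo: parent, skip
        visit Lodi (parent Dover)
          Lodi–Dover: parent, skip
No non-parent visited neighbor found — the graph is a forest.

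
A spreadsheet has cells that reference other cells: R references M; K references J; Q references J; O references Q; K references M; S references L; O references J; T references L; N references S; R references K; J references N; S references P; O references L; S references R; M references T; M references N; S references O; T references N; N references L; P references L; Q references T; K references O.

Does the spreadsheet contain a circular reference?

DFS with white/gray/black marking, starting from J:
J gray
  N gray
    L gray
    L black
    S gray
      O gray
        O→L: L black — skip
        Q gray
          T gray
            T→N: N is gray → back edge
Back edge found, so a cycle exists: N → S → O → Q → T → N.

Yes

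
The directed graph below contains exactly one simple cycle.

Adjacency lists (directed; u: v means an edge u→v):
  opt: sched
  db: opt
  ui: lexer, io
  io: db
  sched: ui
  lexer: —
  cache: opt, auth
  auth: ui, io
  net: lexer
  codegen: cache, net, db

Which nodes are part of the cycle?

DFS with gray/black marking from opt:
opt gray
  sched gray
    ui gray
      lexer gray
      lexer black
      io gray
        db gray
          db→opt: opt is gray → back edge
Back edge closes the cycle opt → sched → ui → io → db → opt; its vertices are {db, io, ui, opt, sched}.

db, io, ui, opt, sched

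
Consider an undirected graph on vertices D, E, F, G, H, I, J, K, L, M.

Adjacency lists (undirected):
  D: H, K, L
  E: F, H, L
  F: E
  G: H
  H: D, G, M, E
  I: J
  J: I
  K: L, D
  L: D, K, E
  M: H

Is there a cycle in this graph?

DFS, tracking each vertex's parent; an edge to a visited non-parent vertex closes a cycle.
Start from L:
visit L (parent –)
  visit D (parent L)
    visit H (parent D)
      H–D: parent, skip
      visit G (parent H)
        G–H: parent, skip
      visit M (parent H)
        M–H: parent, skip
      visit E (parent H)
        visit F (parent E)
          F–E: parent, skip
        E–H: parent, skip
        E–L: L visited and ≠ parent → cycle
Cycle: L – D – H – E – L.

Yes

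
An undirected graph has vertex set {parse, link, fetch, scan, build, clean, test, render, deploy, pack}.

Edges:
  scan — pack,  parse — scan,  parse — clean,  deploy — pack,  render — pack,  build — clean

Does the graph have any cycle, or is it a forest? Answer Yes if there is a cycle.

DFS, tracking each vertex's parent; an edge to a visited non-parent vertex closes a cycle.
Start from clean:
visit clean (parent –)
  visit parse (parent clean)
    parse–clean: parent, skip
    visit scan (parent parse)
      scan–parse: parent, skip
      visit pack (parent scan)
        visit render (parent pack)
          render–pack: parent, skip
        pack–scan: parent, skip
        visit deploy (parent pack)
          deploy–pack: parent, skip
  visit build (parent clean)
    build–clean: parent, skip
visit link (parent –)
visit fetch (parent –)
visit test (parent –)
No non-parent visited neighbor found — the graph is a forest.

No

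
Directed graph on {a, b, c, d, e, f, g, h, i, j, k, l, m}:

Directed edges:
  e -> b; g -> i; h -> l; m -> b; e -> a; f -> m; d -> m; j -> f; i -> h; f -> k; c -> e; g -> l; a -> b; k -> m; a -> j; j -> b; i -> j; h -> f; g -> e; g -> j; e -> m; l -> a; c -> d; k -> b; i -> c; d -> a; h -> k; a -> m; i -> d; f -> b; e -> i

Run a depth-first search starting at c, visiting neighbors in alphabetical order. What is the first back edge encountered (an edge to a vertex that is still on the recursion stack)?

i→c

DFS from c (visiting neighbors in alphabetical order); mark gray on enter, black on exit:
c gray
  d gray
    a gray
      b gray
      b black
      j gray
        j→b: b black — skip
        f gray
          f→b: b black — skip
          k gray
            k→b: b black — skip
            m gray
              m→b: b black — skip
            m black
          k black
          f→m: m black — skip
        f black
      j black
      a→m: m black — skip
    a black
    d→m: m black — skip
  d black
  e gray
    e→a: a black — skip
    e→b: b black — skip
    i gray
      i→c: c is gray → back edge
First back edge: i → c.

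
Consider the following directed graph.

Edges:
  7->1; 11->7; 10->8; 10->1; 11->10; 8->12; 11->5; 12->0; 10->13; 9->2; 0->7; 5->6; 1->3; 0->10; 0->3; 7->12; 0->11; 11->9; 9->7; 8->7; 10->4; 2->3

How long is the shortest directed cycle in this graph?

3

For each vertex v, BFS finds the shortest path from v back to v.
The shortest such closed walk is 12 → 0 → 7 → 12, length 3.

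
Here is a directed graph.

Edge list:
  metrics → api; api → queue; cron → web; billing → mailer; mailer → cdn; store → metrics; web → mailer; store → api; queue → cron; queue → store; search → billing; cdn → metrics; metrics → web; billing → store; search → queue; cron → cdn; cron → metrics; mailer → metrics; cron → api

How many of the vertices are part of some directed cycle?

8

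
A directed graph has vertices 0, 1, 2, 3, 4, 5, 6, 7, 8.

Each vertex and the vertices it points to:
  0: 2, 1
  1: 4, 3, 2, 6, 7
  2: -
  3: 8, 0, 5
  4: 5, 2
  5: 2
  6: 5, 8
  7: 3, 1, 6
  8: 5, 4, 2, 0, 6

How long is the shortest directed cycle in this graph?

2

For each vertex v, BFS finds the shortest path from v back to v.
The shortest such closed walk is 1 → 7 → 1, length 2.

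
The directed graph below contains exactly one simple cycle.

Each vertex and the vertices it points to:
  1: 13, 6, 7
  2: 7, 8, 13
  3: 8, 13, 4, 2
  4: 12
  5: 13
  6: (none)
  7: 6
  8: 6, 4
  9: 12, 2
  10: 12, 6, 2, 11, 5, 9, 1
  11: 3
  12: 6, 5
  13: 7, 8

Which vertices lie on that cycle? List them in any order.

4, 5, 8, 12, 13

DFS with gray/black marking from 4:
4 gray
  12 gray
    6 gray
    6 black
    5 gray
      13 gray
        7 gray
          7→6: 6 black — skip
        7 black
        8 gray
          8→6: 6 black — skip
          8→4: 4 is gray → back edge
Back edge closes the cycle 4 → 12 → 5 → 13 → 8 → 4; its vertices are {4, 5, 8, 12, 13}.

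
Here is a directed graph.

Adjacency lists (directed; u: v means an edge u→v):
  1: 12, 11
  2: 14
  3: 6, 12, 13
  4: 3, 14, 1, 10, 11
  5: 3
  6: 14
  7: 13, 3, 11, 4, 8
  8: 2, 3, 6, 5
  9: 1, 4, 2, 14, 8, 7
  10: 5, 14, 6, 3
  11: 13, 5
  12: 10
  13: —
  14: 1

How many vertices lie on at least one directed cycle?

8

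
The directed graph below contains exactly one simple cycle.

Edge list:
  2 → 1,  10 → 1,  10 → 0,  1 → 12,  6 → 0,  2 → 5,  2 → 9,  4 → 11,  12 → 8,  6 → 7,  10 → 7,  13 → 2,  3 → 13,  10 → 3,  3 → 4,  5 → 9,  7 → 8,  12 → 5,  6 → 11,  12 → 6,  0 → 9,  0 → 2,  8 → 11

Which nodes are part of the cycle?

DFS with gray/black marking from 1:
1 gray
  12 gray
    6 gray
      0 gray
        2 gray
          2→1: 1 is gray → back edge
Back edge closes the cycle 1 → 12 → 6 → 0 → 2 → 1; its vertices are {0, 1, 2, 6, 12}.

0, 1, 2, 6, 12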